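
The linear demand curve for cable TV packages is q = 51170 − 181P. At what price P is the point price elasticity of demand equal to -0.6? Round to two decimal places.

106.02

Ed = −181P/(51170 − 181P). Set this equal to -0.6:
181P = 0.6·(51170 − 181P) ⇒ 181P(1 + 0.6) = 0.6·51170
P = 0.6·51170 / (181·1.6) = 106.0151…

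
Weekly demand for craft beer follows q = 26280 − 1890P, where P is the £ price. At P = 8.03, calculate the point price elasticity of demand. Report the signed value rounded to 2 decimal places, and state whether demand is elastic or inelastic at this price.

-1.37; elastic

dq/dP = −1890. At P = 8.03, q = 26280 − 1890(8.03) = 11103.3.
Ed = (dq/dP)·(P/q) = −1890 × (8.03/11103.3) = -1.3668…
|Ed| = 1.37 > 1, so demand is elastic.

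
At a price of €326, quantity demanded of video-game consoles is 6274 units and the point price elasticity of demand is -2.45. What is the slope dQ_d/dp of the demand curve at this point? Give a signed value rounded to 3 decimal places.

Ed = (dQ_d/dp)·(p/Q_d) ⇒ dQ_d/dp = Ed·Q_d/p = (-2.45)·6274/326 = -47.15122…

-47.151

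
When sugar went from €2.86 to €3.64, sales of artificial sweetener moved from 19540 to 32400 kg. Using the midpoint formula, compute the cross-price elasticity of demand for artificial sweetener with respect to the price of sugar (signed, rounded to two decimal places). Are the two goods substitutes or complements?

%ΔQ_{artificial sweetener} = (32400 − 19540)/avg = 12860/25970 = 0.495186…
%ΔP_{sugar} = (3.64 − 2.86)/avg = 0.78/3.25 = 0.24
E_cross = (12860/25970) / (0.78/3.25) = 2.0632…
E_cross > 0 ⇒ the goods are substitutes.

2.06; substitutes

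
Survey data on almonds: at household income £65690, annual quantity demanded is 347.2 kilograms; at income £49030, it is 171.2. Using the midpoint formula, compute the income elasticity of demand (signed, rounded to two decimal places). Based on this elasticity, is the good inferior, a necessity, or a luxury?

2.34; luxury

%ΔQ = (171.2 − 347.2)/[( 347.2 + 171.2)/2] = -176/259.2 = -0.679012…
%ΔIncome = (49030 − 65690)/[( 65690 + 49030)/2] = -16660/57360 = -0.290446…
E_income = (-176/259.2) / (-16660/57360) = 2.3378…
E_income > 1 ⇒ normal good, luxury.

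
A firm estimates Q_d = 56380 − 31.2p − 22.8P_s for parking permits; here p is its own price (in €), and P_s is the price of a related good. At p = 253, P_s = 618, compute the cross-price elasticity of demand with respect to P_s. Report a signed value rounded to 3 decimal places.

At the given values, Q_d = 56380 − 31.2(253) − 22.8(618) = 34396.
∂Q_d/∂P_s = -22.8.
E = (-22.8) × (618/34396) = -0.40965…

-0.410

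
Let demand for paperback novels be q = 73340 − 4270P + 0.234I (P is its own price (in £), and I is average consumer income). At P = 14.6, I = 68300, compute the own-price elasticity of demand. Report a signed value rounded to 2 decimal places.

-2.31

At the given values, q = 73340 − 4270(14.6) + 0.234(68300) = 26980.2.
∂q/∂P = −4270.
E = (-4270) × (14.6/26980.2) = -2.3106…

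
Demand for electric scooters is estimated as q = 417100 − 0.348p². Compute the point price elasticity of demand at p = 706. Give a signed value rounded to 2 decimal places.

-1.42

dq/dp = −2·0.348·p = -491.376. At p = 706, q = 243644.272.
Ed = (dq/dp)·(p/q) = (-491.376) × (706/243644.272) = -1.4238…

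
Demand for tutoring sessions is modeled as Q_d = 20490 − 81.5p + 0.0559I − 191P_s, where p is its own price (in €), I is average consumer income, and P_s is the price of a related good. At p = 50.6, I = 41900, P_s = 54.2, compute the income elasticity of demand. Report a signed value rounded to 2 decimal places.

0.28

At the given values, Q_d = 20490 − 81.5(50.6) + 0.0559(41900) − 191(54.2) = 8356.11.
∂Q_d/∂I = 0.0559.
E = (0.0559) × (41900/8356.11) = 0.2802…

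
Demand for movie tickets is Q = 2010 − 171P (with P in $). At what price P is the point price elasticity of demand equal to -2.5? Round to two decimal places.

Ed = −171P/(2010 − 171P). Set this equal to -2.5:
171P = 2.5·(2010 − 171P) ⇒ 171P(1 + 2.5) = 2.5·2010
P = 2.5·2010 / (171·3.5) = 8.3959…

8.40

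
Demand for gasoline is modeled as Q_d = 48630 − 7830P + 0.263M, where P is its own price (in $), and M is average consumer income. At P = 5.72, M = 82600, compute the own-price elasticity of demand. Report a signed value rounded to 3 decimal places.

At the given values, Q_d = 48630 − 7830(5.72) + 0.263(82600) = 25566.2.
∂Q_d/∂P = −7830.
E = (-7830) × (5.72/25566.2) = -1.75182…

-1.752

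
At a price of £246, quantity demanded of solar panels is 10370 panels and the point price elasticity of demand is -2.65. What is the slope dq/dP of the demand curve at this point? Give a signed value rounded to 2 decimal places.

Ed = (dq/dP)·(P/q) ⇒ dq/dP = Ed·q/P = (-2.65)·10370/246 = -111.7093…

-111.71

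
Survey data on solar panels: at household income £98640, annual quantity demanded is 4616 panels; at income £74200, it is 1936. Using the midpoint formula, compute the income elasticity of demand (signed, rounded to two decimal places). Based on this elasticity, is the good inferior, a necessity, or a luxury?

2.89; luxury

%ΔQ = (1936 − 4616)/[( 4616 + 1936)/2] = -2680/3276 = -0.818070…
%ΔIncome = (74200 − 98640)/[( 98640 + 74200)/2] = -24440/86420 = -0.282804…
E_income = (-2680/3276) / (-24440/86420) = 2.8927…
E_income > 1 ⇒ normal good, luxury.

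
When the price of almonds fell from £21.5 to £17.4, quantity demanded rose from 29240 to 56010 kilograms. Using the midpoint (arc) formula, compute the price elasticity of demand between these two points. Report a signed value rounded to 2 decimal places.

%ΔQ = (56010 − 29240) / [(29240 + 56010)/2] = 26770/42625 = 0.628035…
%ΔP = (17.4 − 21.5) / [(21.5 + 17.4)/2] = -4.1/19.45 = -0.210796…
Arc Ed = %ΔQ / %ΔP = (26770/42625) / (-4.1/19.45) = -2.9793…

-2.98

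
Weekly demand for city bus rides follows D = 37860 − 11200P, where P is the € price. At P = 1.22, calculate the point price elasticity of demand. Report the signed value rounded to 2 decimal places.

dD/dP = −11200. At P = 1.22, D = 37860 − 11200(1.22) = 24196.
Ed = (dD/dP)·(P/D) = −11200 × (1.22/24196) = -0.5647…

-0.56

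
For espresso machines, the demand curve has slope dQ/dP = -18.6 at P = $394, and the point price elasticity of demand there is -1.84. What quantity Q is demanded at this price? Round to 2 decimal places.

Ed = (dQ/dP)·(P/Q) ⇒ Q = (dQ/dP)·P/Ed = (-18.6)·394/(-1.84) = 3982.8260…

3982.83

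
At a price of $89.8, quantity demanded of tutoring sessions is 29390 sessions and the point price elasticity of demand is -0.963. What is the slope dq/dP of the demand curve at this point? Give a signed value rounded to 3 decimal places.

-315.173

Ed = (dq/dP)·(P/q) ⇒ dq/dP = Ed·q/P = (-0.963)·29390/89.8 = -315.17338…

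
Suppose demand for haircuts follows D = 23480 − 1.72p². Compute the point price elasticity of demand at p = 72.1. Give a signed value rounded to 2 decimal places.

dD/dp = −2·1.72·p = -248.024. At p = 72.1, D = 14538.7348.
Ed = (dD/dp)·(p/D) = (-248.024) × (72.1/14538.7348) = -1.2299…

-1.23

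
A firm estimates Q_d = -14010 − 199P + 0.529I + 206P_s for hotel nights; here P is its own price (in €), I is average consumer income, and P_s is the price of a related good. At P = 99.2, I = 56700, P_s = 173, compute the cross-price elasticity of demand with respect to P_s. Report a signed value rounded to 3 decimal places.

At the given values, Q_d = -14010 − 199(99.2) + 0.529(56700) + 206(173) = 31881.5.
∂Q_d/∂P_s = 206.
E = (206) × (173/31881.5) = 1.11782…

1.118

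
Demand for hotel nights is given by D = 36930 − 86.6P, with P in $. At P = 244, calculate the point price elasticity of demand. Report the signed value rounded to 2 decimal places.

dD/dP = −86.6. At P = 244, D = 36930 − 86.6(244) = 15799.6.
Ed = (dD/dP)·(P/D) = −86.6 × (244/15799.6) = -1.3374…

-1.34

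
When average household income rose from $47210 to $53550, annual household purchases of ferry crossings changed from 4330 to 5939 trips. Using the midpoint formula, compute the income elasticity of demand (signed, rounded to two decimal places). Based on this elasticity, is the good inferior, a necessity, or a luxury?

%ΔQ = (5939 − 4330)/[( 4330 + 5939)/2] = 1609/5134.5 = 0.313370…
%ΔIncome = (53550 − 47210)/[( 47210 + 53550)/2] = 6340/50380 = 0.125843…
E_income = (1609/5134.5) / (6340/50380) = 2.4901…
E_income > 1 ⇒ normal good, luxury.

2.49; luxury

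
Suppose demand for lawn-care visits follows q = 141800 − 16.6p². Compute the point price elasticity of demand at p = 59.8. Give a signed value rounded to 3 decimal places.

dq/dp = −2·16.6·p = -1985.36. At p = 59.8, q = 82437.736.
Ed = (dq/dp)·(p/q) = (-1985.36) × (59.8/82437.736) = -1.44017…

-1.440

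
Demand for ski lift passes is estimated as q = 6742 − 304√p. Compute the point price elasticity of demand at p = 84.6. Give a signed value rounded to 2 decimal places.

dq/dp = −304/(2√p) = -16.5256. At p = 84.6, q = 3945.86.
Ed = (dq/dp)·(p/q) = (-16.5256) × (84.6/3945.86) = -0.3543…

-0.35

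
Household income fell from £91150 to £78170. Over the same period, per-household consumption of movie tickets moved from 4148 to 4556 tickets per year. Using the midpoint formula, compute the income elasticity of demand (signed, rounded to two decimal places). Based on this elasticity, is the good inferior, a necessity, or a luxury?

%ΔQ = (4556 − 4148)/[( 4148 + 4556)/2] = 408/4352 = 0.09375
%ΔIncome = (78170 − 91150)/[( 91150 + 78170)/2] = -12980/84660 = -0.153319…
E_income = (408/4352) / (-12980/84660) = -0.6114…
E_income < 0 ⇒ inferior good.

-0.61; inferior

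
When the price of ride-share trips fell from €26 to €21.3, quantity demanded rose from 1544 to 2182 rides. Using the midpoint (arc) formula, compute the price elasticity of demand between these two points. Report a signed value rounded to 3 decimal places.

-1.723

%ΔQ = (2182 − 1544) / [(1544 + 2182)/2] = 638/1863 = 0.342458…
%ΔP = (21.3 − 26) / [(26 + 21.3)/2] = -4.7/23.65 = -0.198731…
Arc Ed = %ΔQ / %ΔP = (638/1863) / (-4.7/23.65) = -1.72322…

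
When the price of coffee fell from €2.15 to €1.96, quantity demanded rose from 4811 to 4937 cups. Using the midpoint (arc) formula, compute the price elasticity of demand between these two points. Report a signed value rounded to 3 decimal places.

%ΔQ = (4937 − 4811) / [(4811 + 4937)/2] = 126/4874 = 0.025851…
%ΔP = (1.96 − 2.15) / [(2.15 + 1.96)/2] = -0.19/2.055 = -0.092457…
Arc Ed = %ΔQ / %ΔP = (126/4874) / (-0.19/2.055) = -0.27960…

-0.280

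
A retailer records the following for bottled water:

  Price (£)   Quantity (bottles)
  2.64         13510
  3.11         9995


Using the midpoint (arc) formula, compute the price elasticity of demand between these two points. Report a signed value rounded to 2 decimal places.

%ΔQ = (9995 − 13510) / [(13510 + 9995)/2] = -3515/11752.5 = -0.299085…
%ΔP = (3.11 − 2.64) / [(2.64 + 3.11)/2] = 0.47/2.875 = 0.163478…
Arc Ed = %ΔQ / %ΔP = (-3515/11752.5) / (0.47/2.875) = -1.8295…

-1.83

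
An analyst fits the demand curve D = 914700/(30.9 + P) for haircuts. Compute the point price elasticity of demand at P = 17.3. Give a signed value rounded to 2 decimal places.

-0.36

dD/dP = −914700/(30.9 + P)² = -393.717. At P = 17.3, D = 18977.2.
Ed = (dD/dP)·(P/D) = (-393.717) × (17.3/18977.2) = -0.3589…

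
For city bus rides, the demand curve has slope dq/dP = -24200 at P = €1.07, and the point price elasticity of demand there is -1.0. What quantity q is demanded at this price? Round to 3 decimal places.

Ed = (dq/dP)·(P/q) ⇒ q = (dq/dP)·P/Ed = (-24200)·1.07/(-1.0) = 25894

25894.000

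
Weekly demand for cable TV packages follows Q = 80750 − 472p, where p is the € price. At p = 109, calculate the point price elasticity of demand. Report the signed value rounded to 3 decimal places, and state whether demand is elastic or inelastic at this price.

dQ/dp = −472. At p = 109, Q = 80750 − 472(109) = 29302.
Ed = (dQ/dp)·(p/Q) = −472 × (109/29302) = -1.75578…
|Ed| = 1.756 > 1, so demand is elastic.

-1.756; elastic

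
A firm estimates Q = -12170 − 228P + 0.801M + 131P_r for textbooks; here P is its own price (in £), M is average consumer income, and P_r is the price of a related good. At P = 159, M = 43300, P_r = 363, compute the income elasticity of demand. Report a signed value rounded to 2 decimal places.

1.03

At the given values, Q = -12170 − 228(159) + 0.801(43300) + 131(363) = 33814.3.
∂Q/∂M = 0.801.
E = (0.801) × (43300/33814.3) = 1.0256…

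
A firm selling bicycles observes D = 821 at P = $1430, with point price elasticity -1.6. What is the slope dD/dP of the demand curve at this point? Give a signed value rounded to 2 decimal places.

-0.92

Ed = (dD/dP)·(P/D) ⇒ dD/dP = Ed·D/P = (-1.6)·821/1430 = -0.9186…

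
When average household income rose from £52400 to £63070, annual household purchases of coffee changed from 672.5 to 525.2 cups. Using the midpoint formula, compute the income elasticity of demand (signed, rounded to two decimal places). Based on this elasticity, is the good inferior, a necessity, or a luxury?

%ΔQ = (525.2 − 672.5)/[( 672.5 + 525.2)/2] = -147.3/598.85 = -0.245971…
%ΔIncome = (63070 − 52400)/[( 52400 + 63070)/2] = 10670/57735 = 0.184809…
E_income = (-147.3/598.85) / (10670/57735) = -1.3309…
E_income < 0 ⇒ inferior good.

-1.33; inferior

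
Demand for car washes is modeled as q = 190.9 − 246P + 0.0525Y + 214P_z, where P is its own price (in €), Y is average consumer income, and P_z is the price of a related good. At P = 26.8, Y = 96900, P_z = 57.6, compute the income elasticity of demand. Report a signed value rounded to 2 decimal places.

At the given values, q = 190.9 − 246(26.8) + 0.0525(96900) + 214(57.6) = 11011.75.
∂q/∂Y = 0.0525.
E = (0.0525) × (96900/11011.75) = 0.4619…

0.46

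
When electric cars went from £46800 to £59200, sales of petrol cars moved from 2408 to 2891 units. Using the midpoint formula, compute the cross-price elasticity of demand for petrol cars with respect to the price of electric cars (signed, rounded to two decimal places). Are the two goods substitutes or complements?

%ΔQ_{petrol cars} = (2891 − 2408)/avg = 483/2649.5 = 0.182298…
%ΔP_{electric cars} = (59200 − 46800)/avg = 12400/53000 = 0.233962…
E_cross = (483/2649.5) / (12400/53000) = 0.7791…
E_cross > 0 ⇒ the goods are substitutes.

0.78; substitutes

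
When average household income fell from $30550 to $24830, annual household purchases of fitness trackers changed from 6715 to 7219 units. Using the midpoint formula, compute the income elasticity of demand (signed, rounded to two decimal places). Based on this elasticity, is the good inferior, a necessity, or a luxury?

%ΔQ = (7219 − 6715)/[( 6715 + 7219)/2] = 504/6967 = 0.072341…
%ΔIncome = (24830 − 30550)/[( 30550 + 24830)/2] = -5720/27690 = -0.206572…
E_income = (504/6967) / (-5720/27690) = -0.3501…
E_income < 0 ⇒ inferior good.

-0.35; inferior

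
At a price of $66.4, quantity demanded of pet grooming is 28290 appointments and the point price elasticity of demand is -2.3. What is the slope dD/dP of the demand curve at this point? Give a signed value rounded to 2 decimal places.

-979.92

Ed = (dD/dP)·(P/D) ⇒ dD/dP = Ed·D/P = (-2.3)·28290/66.4 = -979.9246…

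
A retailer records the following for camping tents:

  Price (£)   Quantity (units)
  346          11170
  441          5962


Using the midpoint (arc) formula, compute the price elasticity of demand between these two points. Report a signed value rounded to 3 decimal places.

-2.518

%ΔQ = (5962 − 11170) / [(11170 + 5962)/2] = -5208/8566 = -0.607985…
%ΔP = (441 − 346) / [(346 + 441)/2] = 95/393.5 = 0.241423…
Arc Ed = %ΔQ / %ΔP = (-5208/8566) / (95/393.5) = -2.51833…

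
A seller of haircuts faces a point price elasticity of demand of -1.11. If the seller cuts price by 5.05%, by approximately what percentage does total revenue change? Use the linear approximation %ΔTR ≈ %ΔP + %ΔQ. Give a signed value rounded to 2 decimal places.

%ΔQ ≈ Ed × %ΔP = (-1.11) × (-5.05%) = +5.6055%
%ΔTR ≈ %ΔP + %ΔQ = (-5.05%) + (+5.6055%) = +0.5555%

+0.56%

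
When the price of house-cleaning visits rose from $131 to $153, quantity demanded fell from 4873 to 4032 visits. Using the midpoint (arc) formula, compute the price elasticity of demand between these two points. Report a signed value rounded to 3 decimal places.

%ΔQ = (4032 − 4873) / [(4873 + 4032)/2] = -841/4452.5 = -0.188882…
%ΔP = (153 − 131) / [(131 + 153)/2] = 22/142 = 0.154929…
Arc Ed = %ΔQ / %ΔP = (-841/4452.5) / (22/142) = -1.21915…

-1.219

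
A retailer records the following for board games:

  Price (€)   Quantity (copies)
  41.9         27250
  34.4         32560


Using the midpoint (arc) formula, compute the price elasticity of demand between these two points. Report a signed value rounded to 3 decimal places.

%ΔQ = (32560 − 27250) / [(27250 + 32560)/2] = 5310/29905 = 0.177562…
%ΔP = (34.4 − 41.9) / [(41.9 + 34.4)/2] = -7.5/38.15 = -0.196592…
Arc Ed = %ΔQ / %ΔP = (5310/29905) / (-7.5/38.15) = -0.90320…

-0.903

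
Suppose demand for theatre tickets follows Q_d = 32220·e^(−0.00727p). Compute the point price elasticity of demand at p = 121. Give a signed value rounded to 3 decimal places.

-0.880

dQ_d/dp = −0.00727·Q_d = -97.1906. At p = 121, Q_d = 13368.7.
Ed = (dQ_d/dp)·(p/Q_d) = (-97.1906) × (121/13368.7) = -0.87967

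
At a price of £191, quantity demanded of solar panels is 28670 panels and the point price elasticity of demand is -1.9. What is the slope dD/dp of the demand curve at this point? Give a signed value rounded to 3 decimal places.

-285.199

Ed = (dD/dp)·(p/D) ⇒ dD/dp = Ed·D/p = (-1.9)·28670/191 = -285.19895…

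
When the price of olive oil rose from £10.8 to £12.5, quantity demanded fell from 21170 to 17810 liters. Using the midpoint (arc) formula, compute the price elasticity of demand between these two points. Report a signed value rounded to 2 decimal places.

%ΔQ = (17810 − 21170) / [(21170 + 17810)/2] = -3360/19490 = -0.172396…
%ΔP = (12.5 − 10.8) / [(10.8 + 12.5)/2] = 1.7/11.65 = 0.145922…
Arc Ed = %ΔQ / %ΔP = (-3360/19490) / (1.7/11.65) = -1.1814…

-1.18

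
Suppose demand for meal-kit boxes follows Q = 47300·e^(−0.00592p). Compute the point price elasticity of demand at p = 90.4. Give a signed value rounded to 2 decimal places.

dQ/dp = −0.00592·Q = -163.969. At p = 90.4, Q = 27697.5.
Ed = (dQ/dp)·(p/Q) = (-163.969) × (90.4/27697.5) = -0.5351…

-0.54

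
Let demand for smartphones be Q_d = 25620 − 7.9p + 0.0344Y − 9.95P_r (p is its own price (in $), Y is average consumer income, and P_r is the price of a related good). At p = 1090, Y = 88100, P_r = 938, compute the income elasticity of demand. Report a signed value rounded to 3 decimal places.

0.283

At the given values, Q_d = 25620 − 7.9(1090) + 0.0344(88100) − 9.95(938) = 10706.54.
∂Q_d/∂Y = 0.0344.
E = (0.0344) × (88100/10706.54) = 0.28306…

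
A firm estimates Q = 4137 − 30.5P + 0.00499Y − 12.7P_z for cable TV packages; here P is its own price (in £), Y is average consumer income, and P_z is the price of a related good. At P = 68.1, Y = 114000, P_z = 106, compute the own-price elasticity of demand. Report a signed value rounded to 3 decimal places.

At the given values, Q = 4137 − 30.5(68.1) + 0.00499(114000) − 12.7(106) = 1282.61.
∂Q/∂P = −30.5.
E = (-30.5) × (68.1/1282.61) = -1.61939…

-1.619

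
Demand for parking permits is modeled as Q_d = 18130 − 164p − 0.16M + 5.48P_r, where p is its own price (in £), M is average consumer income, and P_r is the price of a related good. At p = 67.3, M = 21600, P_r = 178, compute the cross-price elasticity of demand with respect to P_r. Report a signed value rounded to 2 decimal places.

0.21

At the given values, Q_d = 18130 − 164(67.3) − 0.16(21600) + 5.48(178) = 4612.24.
∂Q_d/∂P_r = 5.48.
E = (5.48) × (178/4612.24) = 0.2114…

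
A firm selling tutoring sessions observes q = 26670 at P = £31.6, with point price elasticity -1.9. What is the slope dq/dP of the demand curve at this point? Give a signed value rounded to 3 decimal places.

Ed = (dq/dP)·(P/q) ⇒ dq/dP = Ed·q/P = (-1.9)·26670/31.6 = -1603.57594…

-1603.576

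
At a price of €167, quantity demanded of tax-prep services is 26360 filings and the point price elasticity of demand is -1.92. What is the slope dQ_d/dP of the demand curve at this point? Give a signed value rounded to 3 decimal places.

-303.061

Ed = (dQ_d/dP)·(P/Q_d) ⇒ dQ_d/dP = Ed·Q_d/P = (-1.92)·26360/167 = -303.06107…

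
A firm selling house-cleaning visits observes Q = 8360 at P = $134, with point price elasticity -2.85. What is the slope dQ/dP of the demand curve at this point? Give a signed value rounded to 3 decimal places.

-177.806

Ed = (dQ/dP)·(P/Q) ⇒ dQ/dP = Ed·Q/P = (-2.85)·8360/134 = -177.80597…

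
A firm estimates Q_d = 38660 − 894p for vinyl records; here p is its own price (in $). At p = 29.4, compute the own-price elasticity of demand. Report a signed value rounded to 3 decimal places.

At the given values, Q_d = 38660 − 894(29.4) = 12376.4.
∂Q_d/∂p = −894.
E = (-894) × (29.4/12376.4) = -2.12368…

-2.124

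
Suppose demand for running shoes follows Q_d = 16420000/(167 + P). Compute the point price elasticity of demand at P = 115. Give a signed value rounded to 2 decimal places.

dQ_d/dP = −16420000/(167 + P)² = -206.479. At P = 115, Q_d = 58227.
Ed = (dQ_d/dP)·(P/Q_d) = (-206.479) × (115/58227) = -0.4078…

-0.41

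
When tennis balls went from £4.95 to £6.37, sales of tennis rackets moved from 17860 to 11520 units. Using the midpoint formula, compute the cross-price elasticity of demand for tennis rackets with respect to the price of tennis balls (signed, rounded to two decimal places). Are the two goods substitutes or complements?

-1.72; complements

%ΔQ_{tennis rackets} = (11520 − 17860)/avg = -6340/14690 = -0.431586…
%ΔP_{tennis balls} = (6.37 − 4.95)/avg = 1.42/5.66 = 0.250883…
E_cross = (-6340/14690) / (1.42/5.66) = -1.7202…
E_cross < 0 ⇒ the goods are complements.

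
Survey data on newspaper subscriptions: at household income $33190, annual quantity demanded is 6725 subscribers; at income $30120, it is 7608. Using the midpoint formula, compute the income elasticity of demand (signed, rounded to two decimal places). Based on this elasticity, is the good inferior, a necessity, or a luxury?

%ΔQ = (7608 − 6725)/[( 6725 + 7608)/2] = 883/7166.5 = 0.123212…
%ΔIncome = (30120 − 33190)/[( 33190 + 30120)/2] = -3070/31655 = -0.096983…
E_income = (883/7166.5) / (-3070/31655) = -1.2704…
E_income < 0 ⇒ inferior good.

-1.27; inferior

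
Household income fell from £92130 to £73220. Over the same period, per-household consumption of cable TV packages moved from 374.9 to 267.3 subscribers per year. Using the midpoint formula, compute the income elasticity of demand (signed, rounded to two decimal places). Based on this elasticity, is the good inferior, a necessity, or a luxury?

1.47; luxury

%ΔQ = (267.3 − 374.9)/[( 374.9 + 267.3)/2] = -107.6/321.1 = -0.335098…
%ΔIncome = (73220 − 92130)/[( 92130 + 73220)/2] = -18910/82675 = -0.228726…
E_income = (-107.6/321.1) / (-18910/82675) = 1.4650…
E_income > 1 ⇒ normal good, luxury.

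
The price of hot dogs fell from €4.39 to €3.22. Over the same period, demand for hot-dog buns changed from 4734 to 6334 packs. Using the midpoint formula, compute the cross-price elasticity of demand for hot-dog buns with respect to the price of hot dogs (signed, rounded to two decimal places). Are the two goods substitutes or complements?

-0.94; complements

%ΔQ_{hot-dog buns} = (6334 − 4734)/avg = 1600/5534 = 0.289121…
%ΔP_{hot dogs} = (3.22 − 4.39)/avg = -1.17/3.805 = -0.307490…
E_cross = (1600/5534) / (-1.17/3.805) = -0.9402…
E_cross < 0 ⇒ the goods are complements.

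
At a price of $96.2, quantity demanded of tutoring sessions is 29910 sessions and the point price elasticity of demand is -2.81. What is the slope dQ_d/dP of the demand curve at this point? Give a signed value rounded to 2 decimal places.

-873.67

Ed = (dQ_d/dP)·(P/Q_d) ⇒ dQ_d/dP = Ed·Q_d/P = (-2.81)·29910/96.2 = -873.6704…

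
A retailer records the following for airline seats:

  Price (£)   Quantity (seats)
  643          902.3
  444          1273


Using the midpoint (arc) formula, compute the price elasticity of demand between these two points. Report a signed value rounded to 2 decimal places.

-0.93

%ΔQ = (1273 − 902.3) / [(902.3 + 1273)/2] = 370.7/1087.65 = 0.340826…
%ΔP = (444 − 643) / [(643 + 444)/2] = -199/543.5 = -0.366145…
Arc Ed = %ΔQ / %ΔP = (370.7/1087.65) / (-199/543.5) = -0.9308…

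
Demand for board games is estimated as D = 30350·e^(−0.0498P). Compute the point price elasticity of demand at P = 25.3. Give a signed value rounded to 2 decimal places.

-1.26

dD/dP = −0.0498·D = -428.749. At P = 25.3, D = 8609.42.
Ed = (dD/dP)·(P/D) = (-428.749) × (25.3/8609.42) = -1.2599…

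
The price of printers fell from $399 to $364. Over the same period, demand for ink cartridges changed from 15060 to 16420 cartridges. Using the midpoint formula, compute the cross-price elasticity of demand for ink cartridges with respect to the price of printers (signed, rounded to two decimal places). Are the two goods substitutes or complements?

-0.94; complements

%ΔQ_{ink cartridges} = (16420 − 15060)/avg = 1360/15740 = 0.086404…
%ΔP_{printers} = (364 − 399)/avg = -35/381.5 = -0.091743…
E_cross = (1360/15740) / (-35/381.5) = -0.9418…
E_cross < 0 ⇒ the goods are complements.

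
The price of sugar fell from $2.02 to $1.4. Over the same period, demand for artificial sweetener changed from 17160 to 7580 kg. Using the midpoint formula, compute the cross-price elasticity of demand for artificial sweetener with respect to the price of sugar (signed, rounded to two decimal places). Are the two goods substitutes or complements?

%ΔQ_{artificial sweetener} = (7580 − 17160)/avg = -9580/12370 = -0.774454…
%ΔP_{sugar} = (1.4 − 2.02)/avg = -0.62/1.71 = -0.362573…
E_cross = (-9580/12370) / (-0.62/1.71) = 2.1359…
E_cross > 0 ⇒ the goods are substitutes.

2.14; substitutes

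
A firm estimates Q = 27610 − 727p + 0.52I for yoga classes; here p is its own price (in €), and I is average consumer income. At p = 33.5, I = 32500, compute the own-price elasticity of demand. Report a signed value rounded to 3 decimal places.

At the given values, Q = 27610 − 727(33.5) + 0.52(32500) = 20155.5.
∂Q/∂p = −727.
E = (-727) × (33.5/20155.5) = -1.20833…

-1.208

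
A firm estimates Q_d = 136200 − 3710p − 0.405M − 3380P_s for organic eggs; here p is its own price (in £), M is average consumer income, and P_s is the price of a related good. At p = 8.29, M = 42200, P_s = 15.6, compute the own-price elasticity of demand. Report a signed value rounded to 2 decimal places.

At the given values, Q_d = 136200 − 3710(8.29) − 0.405(42200) − 3380(15.6) = 35625.1.
∂Q_d/∂p = −3710.
E = (-3710) × (8.29/35625.1) = -0.8633…

-0.86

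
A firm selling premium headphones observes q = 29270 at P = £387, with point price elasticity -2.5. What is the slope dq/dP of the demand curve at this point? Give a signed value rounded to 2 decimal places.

Ed = (dq/dP)·(P/q) ⇒ dq/dP = Ed·q/P = (-2.5)·29270/387 = -189.0826…

-189.08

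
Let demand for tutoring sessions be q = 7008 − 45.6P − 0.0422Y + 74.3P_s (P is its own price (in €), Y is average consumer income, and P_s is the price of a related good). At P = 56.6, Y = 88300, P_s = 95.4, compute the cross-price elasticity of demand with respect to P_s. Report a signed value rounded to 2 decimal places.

0.91

At the given values, q = 7008 − 45.6(56.6) − 0.0422(88300) + 74.3(95.4) = 7789.
∂q/∂P_s = 74.3.
E = (74.3) × (95.4/7789) = 0.9100…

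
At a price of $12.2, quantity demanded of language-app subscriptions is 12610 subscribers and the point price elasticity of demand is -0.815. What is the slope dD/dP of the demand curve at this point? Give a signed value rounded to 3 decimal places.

Ed = (dD/dP)·(P/D) ⇒ dD/dP = Ed·D/P = (-0.815)·12610/12.2 = -842.38934…

-842.389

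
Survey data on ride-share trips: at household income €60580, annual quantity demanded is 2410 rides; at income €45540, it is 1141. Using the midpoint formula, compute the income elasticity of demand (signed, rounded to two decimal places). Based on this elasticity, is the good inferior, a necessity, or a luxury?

2.52; luxury

%ΔQ = (1141 − 2410)/[( 2410 + 1141)/2] = -1269/1775.5 = -0.714728…
%ΔIncome = (45540 − 60580)/[( 60580 + 45540)/2] = -15040/53060 = -0.283452…
E_income = (-1269/1775.5) / (-15040/53060) = 2.5215…
E_income > 1 ⇒ normal good, luxury.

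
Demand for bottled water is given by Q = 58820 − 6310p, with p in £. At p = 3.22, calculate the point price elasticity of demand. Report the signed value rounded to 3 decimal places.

-0.528

dQ/dp = −6310. At p = 3.22, Q = 58820 − 6310(3.22) = 38501.8.
Ed = (dQ/dp)·(p/Q) = −6310 × (3.22/38501.8) = -0.52772…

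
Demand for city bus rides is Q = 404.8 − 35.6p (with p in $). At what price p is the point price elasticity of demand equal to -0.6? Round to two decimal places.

Ed = −35.6p/(404.8 − 35.6p). Set this equal to -0.6:
35.6p = 0.6·(404.8 − 35.6p) ⇒ 35.6p(1 + 0.6) = 0.6·404.8
p = 0.6·404.8 / (35.6·1.6) = 4.2640…

4.26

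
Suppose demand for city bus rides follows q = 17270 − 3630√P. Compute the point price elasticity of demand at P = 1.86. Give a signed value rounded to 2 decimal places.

dq/dP = −3630/(2√P) = -1330.82. At P = 1.86, q = 12319.3.
Ed = (dq/dP)·(P/q) = (-1330.82) × (1.86/12319.3) = -0.2009…

-0.20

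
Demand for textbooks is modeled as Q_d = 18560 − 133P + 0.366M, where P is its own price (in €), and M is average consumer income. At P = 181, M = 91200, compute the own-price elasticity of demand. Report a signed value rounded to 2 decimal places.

-0.86

At the given values, Q_d = 18560 − 133(181) + 0.366(91200) = 27866.2.
∂Q_d/∂P = −133.
E = (-133) × (181/27866.2) = -0.8638…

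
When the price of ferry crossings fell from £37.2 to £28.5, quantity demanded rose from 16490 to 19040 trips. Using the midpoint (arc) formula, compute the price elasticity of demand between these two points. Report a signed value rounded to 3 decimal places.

-0.542

%ΔQ = (19040 − 16490) / [(16490 + 19040)/2] = 2550/17765 = 0.143540…
%ΔP = (28.5 − 37.2) / [(37.2 + 28.5)/2] = -8.7/32.85 = -0.264840…
Arc Ed = %ΔQ / %ΔP = (2550/17765) / (-8.7/32.85) = -0.54198…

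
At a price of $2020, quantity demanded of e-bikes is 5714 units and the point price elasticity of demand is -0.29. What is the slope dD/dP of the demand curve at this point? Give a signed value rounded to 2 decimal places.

-0.82

Ed = (dD/dP)·(P/D) ⇒ dD/dP = Ed·D/P = (-0.29)·5714/2020 = -0.8203…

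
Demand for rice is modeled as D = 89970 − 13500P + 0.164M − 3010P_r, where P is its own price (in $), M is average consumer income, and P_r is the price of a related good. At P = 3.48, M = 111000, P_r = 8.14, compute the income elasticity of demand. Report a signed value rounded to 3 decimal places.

0.496

At the given values, D = 89970 − 13500(3.48) + 0.164(111000) − 3010(8.14) = 36692.6.
∂D/∂M = 0.164.
E = (0.164) × (111000/36692.6) = 0.49612…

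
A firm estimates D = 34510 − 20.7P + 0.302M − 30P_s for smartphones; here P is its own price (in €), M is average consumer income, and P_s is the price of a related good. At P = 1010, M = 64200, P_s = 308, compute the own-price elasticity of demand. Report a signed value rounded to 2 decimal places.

At the given values, D = 34510 − 20.7(1010) + 0.302(64200) − 30(308) = 23751.4.
∂D/∂P = −20.7.
E = (-20.7) × (1010/23751.4) = -0.8802…

-0.88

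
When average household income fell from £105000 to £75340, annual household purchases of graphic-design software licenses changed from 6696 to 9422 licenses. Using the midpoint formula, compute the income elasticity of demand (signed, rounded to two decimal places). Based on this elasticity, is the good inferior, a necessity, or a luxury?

%ΔQ = (9422 − 6696)/[( 6696 + 9422)/2] = 2726/8059 = 0.338255…
%ΔIncome = (75340 − 105000)/[( 105000 + 75340)/2] = -29660/90170 = -0.328934…
E_income = (2726/8059) / (-29660/90170) = -1.0283…
E_income < 0 ⇒ inferior good.

-1.03; inferior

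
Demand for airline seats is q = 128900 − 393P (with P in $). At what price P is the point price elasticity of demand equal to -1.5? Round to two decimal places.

Ed = −393P/(128900 − 393P). Set this equal to -1.5:
393P = 1.5·(128900 − 393P) ⇒ 393P(1 + 1.5) = 1.5·128900
P = 1.5·128900 / (393·2.5) = 196.7938…

196.79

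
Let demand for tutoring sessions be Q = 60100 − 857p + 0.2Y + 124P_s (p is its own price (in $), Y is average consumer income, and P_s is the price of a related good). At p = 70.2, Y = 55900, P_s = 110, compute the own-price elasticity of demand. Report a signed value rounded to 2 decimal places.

At the given values, Q = 60100 − 857(70.2) + 0.2(55900) + 124(110) = 24758.6.
∂Q/∂p = −857.
E = (-857) × (70.2/24758.6) = -2.4299…

-2.43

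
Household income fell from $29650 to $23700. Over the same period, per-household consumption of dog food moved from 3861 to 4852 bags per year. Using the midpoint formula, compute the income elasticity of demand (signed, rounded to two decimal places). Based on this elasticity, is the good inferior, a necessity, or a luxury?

-1.02; inferior

%ΔQ = (4852 − 3861)/[( 3861 + 4852)/2] = 991/4356.5 = 0.227476…
%ΔIncome = (23700 − 29650)/[( 29650 + 23700)/2] = -5950/26675 = -0.223055…
E_income = (991/4356.5) / (-5950/26675) = -1.0198…
E_income < 0 ⇒ inferior good.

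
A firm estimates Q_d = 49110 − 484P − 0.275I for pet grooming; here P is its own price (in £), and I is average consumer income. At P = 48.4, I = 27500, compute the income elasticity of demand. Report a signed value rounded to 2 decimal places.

-0.42

At the given values, Q_d = 49110 − 484(48.4) − 0.275(27500) = 18121.9.
∂Q_d/∂I = -0.275.
E = (-0.275) × (27500/18121.9) = -0.4173…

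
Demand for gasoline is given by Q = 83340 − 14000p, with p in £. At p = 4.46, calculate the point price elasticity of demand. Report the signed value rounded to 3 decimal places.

dQ/dp = −14000. At p = 4.46, Q = 83340 − 14000(4.46) = 20900.
Ed = (dQ/dp)·(p/Q) = −14000 × (4.46/20900) = -2.98755…

-2.988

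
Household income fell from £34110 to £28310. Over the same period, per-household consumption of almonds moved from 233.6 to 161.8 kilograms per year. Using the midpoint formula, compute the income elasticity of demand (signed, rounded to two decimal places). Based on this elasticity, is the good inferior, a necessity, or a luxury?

%ΔQ = (161.8 − 233.6)/[( 233.6 + 161.8)/2] = -71.8/197.7 = -0.363176…
%ΔIncome = (28310 − 34110)/[( 34110 + 28310)/2] = -5800/31210 = -0.185837…
E_income = (-71.8/197.7) / (-5800/31210) = 1.9542…
E_income > 1 ⇒ normal good, luxury.

1.95; luxury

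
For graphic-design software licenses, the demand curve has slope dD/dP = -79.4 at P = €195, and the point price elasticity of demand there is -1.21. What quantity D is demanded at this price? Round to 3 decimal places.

Ed = (dD/dP)·(P/D) ⇒ D = (dD/dP)·P/Ed = (-79.4)·195/(-1.21) = 12795.86776…

12795.868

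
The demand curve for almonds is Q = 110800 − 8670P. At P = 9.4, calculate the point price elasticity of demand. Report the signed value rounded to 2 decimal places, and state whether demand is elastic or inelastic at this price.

-2.78; elastic

dQ/dP = −8670. At P = 9.4, Q = 110800 − 8670(9.4) = 29302.
Ed = (dQ/dP)·(P/Q) = −8670 × (9.4/29302) = -2.7813…
|Ed| = 2.78 > 1, so demand is elastic.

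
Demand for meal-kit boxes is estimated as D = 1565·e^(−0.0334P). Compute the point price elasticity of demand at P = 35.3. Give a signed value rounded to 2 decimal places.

-1.18

dD/dP = −0.0334·D = -16.0775. At P = 35.3, D = 481.363.
Ed = (dD/dP)·(P/D) = (-16.0775) × (35.3/481.363) = -1.1790…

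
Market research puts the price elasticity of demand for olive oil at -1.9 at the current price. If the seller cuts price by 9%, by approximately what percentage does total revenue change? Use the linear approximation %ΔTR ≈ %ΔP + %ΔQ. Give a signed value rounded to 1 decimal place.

+8.1%

%ΔQ ≈ Ed × %ΔP = (-1.9) × (-9%) = +17.1000%
%ΔTR ≈ %ΔP + %ΔQ = (-9%) + (+17.1000%) = +8.1000%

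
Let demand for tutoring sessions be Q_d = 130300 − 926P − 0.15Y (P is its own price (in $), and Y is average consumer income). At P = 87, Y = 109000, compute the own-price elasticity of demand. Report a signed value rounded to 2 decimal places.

At the given values, Q_d = 130300 − 926(87) − 0.15(109000) = 33388.
∂Q_d/∂P = −926.
E = (-926) × (87/33388) = -2.4129…

-2.41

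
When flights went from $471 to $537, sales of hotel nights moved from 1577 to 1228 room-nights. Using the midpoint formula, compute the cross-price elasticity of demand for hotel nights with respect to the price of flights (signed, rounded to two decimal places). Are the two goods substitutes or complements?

-1.90; complements

%ΔQ_{hotel nights} = (1228 − 1577)/avg = -349/1402.5 = -0.248841…
%ΔP_{flights} = (537 − 471)/avg = 66/504 = 0.130952…
E_cross = (-349/1402.5) / (66/504) = -1.9002…
E_cross < 0 ⇒ the goods are complements.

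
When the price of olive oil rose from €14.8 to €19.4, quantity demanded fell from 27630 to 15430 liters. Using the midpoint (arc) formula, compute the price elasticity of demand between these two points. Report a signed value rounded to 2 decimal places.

%ΔQ = (15430 − 27630) / [(27630 + 15430)/2] = -12200/21530 = -0.566651…
%ΔP = (19.4 − 14.8) / [(14.8 + 19.4)/2] = 4.6/17.1 = 0.269005…
Arc Ed = %ΔQ / %ΔP = (-12200/21530) / (4.6/17.1) = -2.1064…

-2.11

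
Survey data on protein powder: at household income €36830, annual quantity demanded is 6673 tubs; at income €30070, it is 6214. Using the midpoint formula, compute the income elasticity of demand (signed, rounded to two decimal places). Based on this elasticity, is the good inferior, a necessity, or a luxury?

%ΔQ = (6214 − 6673)/[( 6673 + 6214)/2] = -459/6443.5 = -0.071234…
%ΔIncome = (30070 − 36830)/[( 36830 + 30070)/2] = -6760/33450 = -0.202092…
E_income = (-459/6443.5) / (-6760/33450) = 0.3524…
0 < E_income < 1 ⇒ normal good, necessity.

0.35; necessity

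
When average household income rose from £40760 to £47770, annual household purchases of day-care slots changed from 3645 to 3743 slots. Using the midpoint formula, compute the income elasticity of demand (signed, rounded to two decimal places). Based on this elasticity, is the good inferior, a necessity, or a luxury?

0.17; necessity

%ΔQ = (3743 − 3645)/[( 3645 + 3743)/2] = 98/3694 = 0.026529…
%ΔIncome = (47770 − 40760)/[( 40760 + 47770)/2] = 7010/44265 = 0.158364…
E_income = (98/3694) / (7010/44265) = 0.1675…
0 < E_income < 1 ⇒ normal good, necessity.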